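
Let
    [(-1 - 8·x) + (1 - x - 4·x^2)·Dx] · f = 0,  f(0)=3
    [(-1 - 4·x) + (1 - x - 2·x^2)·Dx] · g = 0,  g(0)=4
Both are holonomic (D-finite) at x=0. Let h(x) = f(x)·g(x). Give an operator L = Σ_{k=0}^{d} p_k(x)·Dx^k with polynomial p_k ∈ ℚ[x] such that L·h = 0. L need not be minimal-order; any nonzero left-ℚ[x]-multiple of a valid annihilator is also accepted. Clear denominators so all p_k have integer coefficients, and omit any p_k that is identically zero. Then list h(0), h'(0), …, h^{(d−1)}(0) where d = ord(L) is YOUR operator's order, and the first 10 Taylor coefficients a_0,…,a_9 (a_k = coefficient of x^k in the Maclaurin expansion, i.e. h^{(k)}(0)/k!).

f: a_k = 3, 3, 15, 27, 87, 195, 543, 1323, 3495, 8787, …
g: a_k = 4, 4, 12, 20, 44, 84, 172, 340, 684, 1364, …
L₀ := L_f ⊗_s L_g (sym. prod.), ord ≤ 1.
L = (-2 - 10·x + 18·x^2 + 32·x^3) + (1 - 2·x - 5·x^2 + 6·x^3 + 8·x^4)·Dx  (order 1).
h: a_k = 12, 24, 108, 264, 828, 2136, 5964, 15528, 41436, 107640, …
ICs: h(0) = 12.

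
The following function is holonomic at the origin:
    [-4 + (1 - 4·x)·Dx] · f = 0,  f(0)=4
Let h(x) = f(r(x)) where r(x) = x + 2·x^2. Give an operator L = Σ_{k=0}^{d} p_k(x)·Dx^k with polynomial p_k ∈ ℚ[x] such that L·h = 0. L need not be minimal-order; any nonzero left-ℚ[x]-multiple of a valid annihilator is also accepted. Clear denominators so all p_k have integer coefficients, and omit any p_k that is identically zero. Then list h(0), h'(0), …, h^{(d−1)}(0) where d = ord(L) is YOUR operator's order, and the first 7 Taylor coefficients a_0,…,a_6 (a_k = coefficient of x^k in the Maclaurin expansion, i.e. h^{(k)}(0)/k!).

f: a_k = 4, 16, 64, 256, 1024, 4096, 16384, …
f∘r: x↦r, Dx↦Dx/r' in L_f ⇒ L₀.
L = (4 + 16·x) + (-1 + 4·x + 8·x^2)·Dx  (order 1).
h: a_k = 4, 16, 96, 512, 2816, 15360, 83968, …
ICs: h(0) = 4.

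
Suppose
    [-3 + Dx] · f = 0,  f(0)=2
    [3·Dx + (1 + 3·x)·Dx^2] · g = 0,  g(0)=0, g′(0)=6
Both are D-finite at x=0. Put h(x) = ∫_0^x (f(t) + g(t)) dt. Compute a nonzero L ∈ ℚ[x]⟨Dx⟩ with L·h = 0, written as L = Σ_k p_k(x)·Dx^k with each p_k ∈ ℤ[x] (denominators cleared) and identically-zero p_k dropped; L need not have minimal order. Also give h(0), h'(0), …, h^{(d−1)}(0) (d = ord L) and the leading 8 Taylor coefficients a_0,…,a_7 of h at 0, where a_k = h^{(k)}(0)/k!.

f: a_k = 2, 6, 9, 9, 27/4, 81/20, 81/40, 243/280, …
g: a_k = 0, 6, -9, 18, -81/2, 486/5, -243, 4374/7, …
Sum ⇒ L₀ = lclm(L_f,L_g) in ℚ(x)⟨Dx⟩.
Integrate: L := L₀·Dx.
L = (-27 - 27·x)·Dx^2 + (3 - 18·x - 27·x^2)·Dx^3 + (2 + 9·x + 9·x^2)·Dx^4  (order 4).
h: a_k = 0, 2, 6, 0, 27/4, -27/4, 135/8, -1377/40, …
ICs: h(0) = 0, h′(0) = 2, h′′(0) = 12, h′′′(0) = 0.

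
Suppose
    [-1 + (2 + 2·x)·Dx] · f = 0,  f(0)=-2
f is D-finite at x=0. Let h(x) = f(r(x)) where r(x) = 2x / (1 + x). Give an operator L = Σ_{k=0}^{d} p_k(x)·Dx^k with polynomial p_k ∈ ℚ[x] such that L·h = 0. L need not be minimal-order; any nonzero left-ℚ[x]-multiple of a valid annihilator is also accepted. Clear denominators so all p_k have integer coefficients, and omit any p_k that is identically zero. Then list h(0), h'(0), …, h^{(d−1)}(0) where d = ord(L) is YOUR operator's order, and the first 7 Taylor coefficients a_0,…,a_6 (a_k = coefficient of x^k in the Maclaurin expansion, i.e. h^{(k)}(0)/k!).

L = -1 + (1 + 4·x + 3·x^2)·Dx  (order 1).
h: a_k = -2, -2, 3, -5, 37/4, -75/4, 327/8, …
ICs: h(0) = -2.

f: a_k = -2, -1, 1/4, -1/8, 5/64, -7/128, 21/512, …
L₀ from L_f via x↦r, Dx↦r'^{-1}Dx.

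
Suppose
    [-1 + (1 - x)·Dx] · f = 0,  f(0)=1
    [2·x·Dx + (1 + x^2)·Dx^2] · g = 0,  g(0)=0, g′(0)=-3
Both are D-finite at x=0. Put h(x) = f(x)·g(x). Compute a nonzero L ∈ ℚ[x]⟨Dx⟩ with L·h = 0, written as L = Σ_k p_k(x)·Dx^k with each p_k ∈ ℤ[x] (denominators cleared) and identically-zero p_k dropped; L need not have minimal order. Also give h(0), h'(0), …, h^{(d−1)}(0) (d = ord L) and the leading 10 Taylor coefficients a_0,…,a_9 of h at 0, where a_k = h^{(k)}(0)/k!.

f: a_k = 1, 1, 1, 1, 1, 1, 1, 1, 1, 1, …
g: a_k = 0, -3, 0, 1, 0, -3/5, 0, 3/7, 0, -1/3, …
Product ⇒ symmetric product L₀, ord ≤ 2.
L = 2·x + (2 - 2·x + 4·x^2)·Dx + (-1 + x - x^2 + x^3)·Dx^2  (order 2).
h: a_k = 0, -3, -3, -2, -2, -13/5, -13/5, -76/35, -76/35, -263/105, …
ICs: h(0) = 0, h′(0) = -3.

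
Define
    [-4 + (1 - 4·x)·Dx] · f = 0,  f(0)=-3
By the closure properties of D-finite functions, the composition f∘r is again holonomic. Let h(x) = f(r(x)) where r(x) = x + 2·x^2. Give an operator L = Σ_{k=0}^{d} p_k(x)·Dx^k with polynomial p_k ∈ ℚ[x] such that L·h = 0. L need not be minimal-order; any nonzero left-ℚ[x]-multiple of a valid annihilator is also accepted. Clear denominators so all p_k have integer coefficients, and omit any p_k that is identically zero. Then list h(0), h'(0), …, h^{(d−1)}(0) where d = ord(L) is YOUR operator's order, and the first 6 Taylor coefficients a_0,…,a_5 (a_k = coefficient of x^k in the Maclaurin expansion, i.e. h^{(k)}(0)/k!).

L = (4 + 16·x) + (-1 + 4·x + 8·x^2)·Dx  (order 1).
h: a_k = -3, -12, -72, -384, -2112, -11520, …
ICs: h(0) = -3.

f: a_k = -3, -12, -48, -192, -768, -3072, …
Change of var in L_f (x↦r) gives L₀.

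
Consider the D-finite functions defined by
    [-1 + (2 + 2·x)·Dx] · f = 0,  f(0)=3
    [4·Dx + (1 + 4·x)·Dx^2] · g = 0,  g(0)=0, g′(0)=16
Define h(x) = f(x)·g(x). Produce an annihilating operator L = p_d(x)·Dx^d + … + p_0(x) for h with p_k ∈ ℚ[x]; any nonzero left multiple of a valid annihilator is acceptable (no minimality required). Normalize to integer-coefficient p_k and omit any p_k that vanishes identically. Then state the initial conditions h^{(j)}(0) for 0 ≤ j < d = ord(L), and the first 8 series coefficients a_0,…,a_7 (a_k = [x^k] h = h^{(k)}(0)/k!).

L = (-5 + 4·x) + (12 + 12·x)·Dx + (4 + 24·x + 36·x^2 + 16·x^3)·Dx^2  (order 2).
h: a_k = 0, 48, -72, 202, -625, 81349/40, -547691/80, 52913387/2240, …
ICs: h(0) = 0, h′(0) = 48.

f: a_k = 3, 3/2, -3/8, 3/16, -15/128, 21/256, -63/1024, 99/2048, …
g: a_k = 0, 16, -32, 256/3, -256, 4096/5, -8192/3, 65536/7, …
f·g: L₀ = L_f ⊗_s L_g, ord ≤ 1·2.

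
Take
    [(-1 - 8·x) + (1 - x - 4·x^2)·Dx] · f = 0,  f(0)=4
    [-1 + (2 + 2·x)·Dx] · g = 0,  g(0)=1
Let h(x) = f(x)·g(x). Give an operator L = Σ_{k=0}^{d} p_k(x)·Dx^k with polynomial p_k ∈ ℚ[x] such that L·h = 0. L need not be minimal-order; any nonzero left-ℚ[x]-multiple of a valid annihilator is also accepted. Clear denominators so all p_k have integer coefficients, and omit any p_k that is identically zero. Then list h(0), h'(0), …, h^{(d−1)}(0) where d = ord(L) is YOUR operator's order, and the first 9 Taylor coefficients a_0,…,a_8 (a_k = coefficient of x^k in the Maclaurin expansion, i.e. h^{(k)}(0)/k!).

f: a_k = 4, 4, 20, 36, 116, 260, 724, 1764, 4660, …
g: a_k = 1, 1/2, -1/8, 1/16, -5/128, 7/256, -21/1024, 33/2048, -429/32768, …
h₀=f·g: eliminate ⇒ L₀, order ≤ 1·1.
L = (3 + 17·x + 12·x^2) + (-2 + 10·x^2 + 8·x^3)·Dx  (order 1).
h: a_k = 4, 6, 43/2, 183/4, 4211/32, 20141/64, 215295/256, 1075135/512, 44759491/8192, …
ICs: h(0) = 4.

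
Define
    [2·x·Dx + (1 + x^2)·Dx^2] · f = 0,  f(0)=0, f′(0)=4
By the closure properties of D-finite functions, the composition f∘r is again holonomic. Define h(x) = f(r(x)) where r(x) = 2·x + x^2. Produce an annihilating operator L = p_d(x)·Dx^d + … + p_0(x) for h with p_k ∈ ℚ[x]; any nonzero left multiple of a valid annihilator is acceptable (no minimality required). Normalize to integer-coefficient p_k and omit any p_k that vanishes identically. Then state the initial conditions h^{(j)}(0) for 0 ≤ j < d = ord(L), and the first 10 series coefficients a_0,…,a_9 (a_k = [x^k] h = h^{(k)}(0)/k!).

f: a_k = 0, 4, 0, -4/3, 0, 4/5, 0, -4/7, 0, 4/9, …
L₀ from L_f via x↦r, Dx↦r'^{-1}Dx.
L = (-1 + 8·x + 16·x^2 + 12·x^3 + 3·x^4)·Dx + (1 + x + 4·x^2 + 8·x^3 + 5·x^4 + x^5)·Dx^2  (order 2).
h: a_k = 0, 8, 4, -32/3, -16, 88/5, 188/3, -64/7, -224, -1336/9, …
ICs: h(0) = 0, h′(0) = 8.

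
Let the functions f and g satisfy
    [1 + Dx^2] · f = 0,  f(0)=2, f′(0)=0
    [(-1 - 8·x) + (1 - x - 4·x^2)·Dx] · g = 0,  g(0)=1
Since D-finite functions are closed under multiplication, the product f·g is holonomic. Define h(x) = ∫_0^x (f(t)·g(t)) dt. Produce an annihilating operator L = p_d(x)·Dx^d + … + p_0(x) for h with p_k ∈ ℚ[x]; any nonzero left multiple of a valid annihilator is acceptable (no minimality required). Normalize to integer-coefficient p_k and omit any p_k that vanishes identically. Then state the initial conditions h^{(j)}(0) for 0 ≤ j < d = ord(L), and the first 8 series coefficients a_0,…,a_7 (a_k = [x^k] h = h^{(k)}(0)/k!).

f: a_k = 2, 0, -1, 0, 1/12, 0, -1/360, 0, …
g: a_k = 1, 1, 5, 9, 29, 65, 181, 441, …
Product ⇒ symmetric product L₀, ord ≤ 2.
h=∫₀ˣh₀: take L = L₀·Dx.
L = (7 + x + 4·x^2)·Dx + (2 + 16·x)·Dx^2 + (-1 + x + 4·x^2)·Dx^3  (order 3).
h: a_k = 0, 2, 1, 3, 17/4, 637/60, 1453/72, 17147/360, …
ICs: h(0) = 0, h′(0) = 2, h′′(0) = 2.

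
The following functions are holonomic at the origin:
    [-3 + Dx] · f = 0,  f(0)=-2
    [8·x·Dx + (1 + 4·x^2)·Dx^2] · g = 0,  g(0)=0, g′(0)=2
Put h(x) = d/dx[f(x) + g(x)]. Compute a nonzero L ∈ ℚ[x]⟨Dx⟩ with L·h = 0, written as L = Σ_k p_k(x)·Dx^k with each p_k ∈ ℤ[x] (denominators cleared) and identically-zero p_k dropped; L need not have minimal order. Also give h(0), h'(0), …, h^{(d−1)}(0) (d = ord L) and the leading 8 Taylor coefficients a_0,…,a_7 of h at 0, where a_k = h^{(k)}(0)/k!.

f: a_k = -2, -6, -9, -9, -27/4, -81/20, -81/40, -243/280, …
g: a_k = 0, 2, 0, -8/3, 0, 32/5, 0, -128/7, …
Weyl lclm of L_f,L_g ⇒ L₀ (ord ≤ 3).
h=h₀': d/dx-closure on L₀ ⇒ L.
L = (24 - 72·x - 288·x^2 - 288·x^3) + (-17 + 24·x^2 - 144·x^4)·Dx + (3 + 8·x + 24·x^2 + 32·x^3 + 48·x^4)·Dx^2  (order 2).
h: a_k = -4, -18, -35, -27, 47/4, -243/20, -5363/40, -729/280, …
ICs: h(0) = -4, h′(0) = -18.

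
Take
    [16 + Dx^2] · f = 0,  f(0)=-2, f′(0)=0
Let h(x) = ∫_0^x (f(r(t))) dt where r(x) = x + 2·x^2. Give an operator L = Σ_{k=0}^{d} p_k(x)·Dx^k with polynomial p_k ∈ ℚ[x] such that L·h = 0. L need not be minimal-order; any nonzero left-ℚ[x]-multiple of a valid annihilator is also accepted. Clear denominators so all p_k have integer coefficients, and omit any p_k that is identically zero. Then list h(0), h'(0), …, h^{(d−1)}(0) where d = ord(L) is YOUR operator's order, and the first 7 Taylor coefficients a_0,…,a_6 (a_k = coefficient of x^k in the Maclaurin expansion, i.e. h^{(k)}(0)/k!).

f: a_k = -2, 0, 16, 0, -64/3, 0, 512/45, …
h₀=f(r): pull back L_f along r ⇒ L₀.
h=∫h₀ ⇒ L = L₀·Dx.
L = (16 + 192·x + 768·x^2 + 1024·x^3)·Dx - 4·Dx^2 + (1 + 4·x)·Dx^3  (order 3).
h: a_k = 0, -2, 0, 16/3, 16, 128/15, -256/9, …
ICs: h(0) = 0, h′(0) = -2, h′′(0) = 0.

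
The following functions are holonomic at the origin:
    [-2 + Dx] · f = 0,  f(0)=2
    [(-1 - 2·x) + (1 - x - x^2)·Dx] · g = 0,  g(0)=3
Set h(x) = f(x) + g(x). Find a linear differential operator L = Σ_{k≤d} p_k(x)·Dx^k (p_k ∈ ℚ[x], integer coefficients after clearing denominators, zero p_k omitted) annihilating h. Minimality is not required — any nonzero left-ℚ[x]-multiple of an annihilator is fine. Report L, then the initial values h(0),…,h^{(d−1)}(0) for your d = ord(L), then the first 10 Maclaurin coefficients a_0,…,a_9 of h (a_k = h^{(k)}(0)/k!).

f: a_k = 2, 4, 4, 8/3, 4/3, 8/15, 8/45, 16/315, 4/315, 8/2835, …
g: a_k = 3, 3, 6, 9, 15, 24, 39, 63, 102, 165, …
Sum ⇒ L₀ = lclm(L_f,L_g) in ℚ(x)⟨Dx⟩.
L = (4 + 8·x + 24·x^2 + 8·x^3) + (-14·x - 10·x^2 + 8·x^3 + 4·x^4)·Dx + (-1 + 5·x - x^2 - 6·x^3 - 2·x^4)·Dx^2  (order 2).
h: a_k = 5, 7, 10, 35/3, 49/3, 368/15, 1763/45, 19861/315, 32134/315, 467783/2835, …
ICs: h(0) = 5, h′(0) = 7.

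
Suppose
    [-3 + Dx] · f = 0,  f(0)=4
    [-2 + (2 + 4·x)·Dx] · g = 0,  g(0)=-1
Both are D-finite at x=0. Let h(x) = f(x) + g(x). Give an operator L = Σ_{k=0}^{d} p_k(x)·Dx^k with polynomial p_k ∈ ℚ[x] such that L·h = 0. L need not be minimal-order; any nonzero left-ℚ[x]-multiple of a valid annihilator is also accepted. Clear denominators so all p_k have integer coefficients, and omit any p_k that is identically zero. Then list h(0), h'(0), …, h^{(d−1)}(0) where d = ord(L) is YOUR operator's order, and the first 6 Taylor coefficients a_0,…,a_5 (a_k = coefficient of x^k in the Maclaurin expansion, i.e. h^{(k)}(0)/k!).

L = (12 + 18·x) + (-10 - 36·x - 36·x^2)·Dx + (2 + 10·x + 12·x^2)·Dx^2  (order 2).
h: a_k = 3, 11, 37/2, 35/2, 113/8, 289/40, …
ICs: h(0) = 3, h′(0) = 11.

f: a_k = 4, 12, 18, 18, 27/2, 81/10, …
g: a_k = -1, -1, 1/2, -1/2, 5/8, -7/8, …
Weyl lclm of L_f,L_g ⇒ L₀ (ord ≤ 2).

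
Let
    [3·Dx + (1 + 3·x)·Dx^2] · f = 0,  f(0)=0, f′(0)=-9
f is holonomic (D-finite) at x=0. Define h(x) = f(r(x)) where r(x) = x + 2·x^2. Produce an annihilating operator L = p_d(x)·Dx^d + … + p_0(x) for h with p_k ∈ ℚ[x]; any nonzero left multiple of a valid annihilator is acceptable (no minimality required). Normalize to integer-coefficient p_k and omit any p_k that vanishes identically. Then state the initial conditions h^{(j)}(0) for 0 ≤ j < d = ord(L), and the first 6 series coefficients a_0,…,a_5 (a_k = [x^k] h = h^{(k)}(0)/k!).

f: a_k = 0, -9, 27/2, -27, 243/4, -729/5, …
h₀=f(r): pull back L_f along r ⇒ L₀.
L = (-1 + 12·x + 24·x^2)·Dx + (1 + 7·x + 18·x^2 + 24·x^3)·Dx^2  (order 2).
h: a_k = 0, -9, -9/2, 27, -189/4, 81/5, …
ICs: h(0) = 0, h′(0) = -9.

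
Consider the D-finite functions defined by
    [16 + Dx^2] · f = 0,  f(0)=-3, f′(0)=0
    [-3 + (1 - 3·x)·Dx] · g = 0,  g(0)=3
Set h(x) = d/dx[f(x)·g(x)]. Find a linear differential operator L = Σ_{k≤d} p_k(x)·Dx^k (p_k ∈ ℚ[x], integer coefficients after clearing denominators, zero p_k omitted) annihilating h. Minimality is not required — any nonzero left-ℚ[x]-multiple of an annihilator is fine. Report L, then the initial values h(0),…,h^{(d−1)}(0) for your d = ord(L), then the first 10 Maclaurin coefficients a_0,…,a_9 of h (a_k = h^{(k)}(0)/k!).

f: a_k = -3, 0, 24, 0, -32, 0, 256/15, 0, -512/105, 0, …
g: a_k = 3, 9, 27, 81, 243, 729, 2187, 6561, 19683, 59049, …
Sym-product of L_f,L_g gives L₀ (≤ ord 2).
h₀' ⇒ L via d/dx closure of L₀.
L = (-2 - 96·x + 144·x^2) + (-6 + 18·x)·Dx + (1 - 6·x + 9·x^2)·Dx^2  (order 2).
h: a_k = -27, -18, -81, -708, -2655, -46254/5, -161889/5, -3889432/35, -13126833/35, -393796798/315, …
ICs: h(0) = -27, h′(0) = -18.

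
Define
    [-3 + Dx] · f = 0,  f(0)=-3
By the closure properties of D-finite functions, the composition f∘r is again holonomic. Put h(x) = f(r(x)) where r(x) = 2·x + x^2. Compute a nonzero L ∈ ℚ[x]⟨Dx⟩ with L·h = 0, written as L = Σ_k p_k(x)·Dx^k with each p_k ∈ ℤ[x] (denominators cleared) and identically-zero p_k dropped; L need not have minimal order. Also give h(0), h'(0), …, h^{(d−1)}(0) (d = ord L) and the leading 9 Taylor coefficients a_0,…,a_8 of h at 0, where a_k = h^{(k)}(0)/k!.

L = (-6 - 6·x) + Dx  (order 1).
h: a_k = -3, -18, -63, -162, -675/2, -2997/5, -9369/10, -46089/35, -473283/280, …
ICs: h(0) = -3.

f: a_k = -3, -9, -27/2, -27/2, -81/8, -243/40, -243/80, -729/560, -2187/4480, …
h₀=f(r): pull back L_f along r ⇒ L₀.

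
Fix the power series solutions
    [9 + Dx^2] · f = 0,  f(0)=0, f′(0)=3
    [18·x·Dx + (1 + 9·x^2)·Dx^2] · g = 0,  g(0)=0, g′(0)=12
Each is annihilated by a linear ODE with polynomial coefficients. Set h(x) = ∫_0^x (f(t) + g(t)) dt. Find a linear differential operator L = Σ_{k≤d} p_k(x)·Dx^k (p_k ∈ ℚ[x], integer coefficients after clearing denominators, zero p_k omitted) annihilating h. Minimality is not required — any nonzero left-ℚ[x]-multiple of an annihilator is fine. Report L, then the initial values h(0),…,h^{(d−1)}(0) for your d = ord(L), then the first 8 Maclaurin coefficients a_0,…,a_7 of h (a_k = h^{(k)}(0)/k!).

f: a_k = 0, 3, 0, -9/2, 0, 81/40, 0, -243/560, …
g: a_k = 0, 12, 0, -36, 0, 972/5, 0, -8748/7, …
L₀ := lclm(L_f,L_g); ord L₀ ≤ 2+2.
∫: right-multiply L₀ by Dx.
L = (-1782·x + 20412·x^3 + 13122·x^5)·Dx^2 + (-9 + 567·x^2 + 6561·x^4 + 6561·x^6)·Dx^3 + (-198·x + 2268·x^3 + 1458·x^5)·Dx^4 + (-1 + 63·x^2 + 729·x^4 + 729·x^6)·Dx^5  (order 5).
h: a_k = 0, 0, 15/2, 0, -81/8, 0, 2619/80, 0, …
ICs: h(0) = 0, h′(0) = 0, h′′(0) = 15, h′′′(0) = 0, h′′′′(0) = -243.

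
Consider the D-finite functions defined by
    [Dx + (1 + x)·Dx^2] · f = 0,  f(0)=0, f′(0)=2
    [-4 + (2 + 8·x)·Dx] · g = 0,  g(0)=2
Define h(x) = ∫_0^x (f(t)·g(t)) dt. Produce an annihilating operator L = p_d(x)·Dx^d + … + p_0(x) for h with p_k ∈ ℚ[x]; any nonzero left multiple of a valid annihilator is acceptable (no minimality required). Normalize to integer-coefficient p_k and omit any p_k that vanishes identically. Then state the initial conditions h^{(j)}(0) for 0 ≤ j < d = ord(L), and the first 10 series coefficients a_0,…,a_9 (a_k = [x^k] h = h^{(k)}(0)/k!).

L = (10 + 4·x)·Dx + (-3 - 12·x)·Dx^2 + (1 + 9·x + 24·x^2 + 16·x^3)·Dx^3  (order 3).
h: a_k = 0, 0, 2, 2, -8/3, 13/3, -389/45, 2104/105, -10807/210, 268067/1890, …
ICs: h(0) = 0, h′(0) = 0, h′′(0) = 4.

f: a_k = 0, 2, -1, 2/3, -1/2, 2/5, -1/3, 2/7, -1/4, 2/9, …
g: a_k = 2, 4, -4, 8, -20, 56, -168, 528, -1716, 5720, …
h₀=f·g: eliminate ⇒ L₀, order ≤ 2·1.
h=∫h₀ ⇒ L = L₀·Dx.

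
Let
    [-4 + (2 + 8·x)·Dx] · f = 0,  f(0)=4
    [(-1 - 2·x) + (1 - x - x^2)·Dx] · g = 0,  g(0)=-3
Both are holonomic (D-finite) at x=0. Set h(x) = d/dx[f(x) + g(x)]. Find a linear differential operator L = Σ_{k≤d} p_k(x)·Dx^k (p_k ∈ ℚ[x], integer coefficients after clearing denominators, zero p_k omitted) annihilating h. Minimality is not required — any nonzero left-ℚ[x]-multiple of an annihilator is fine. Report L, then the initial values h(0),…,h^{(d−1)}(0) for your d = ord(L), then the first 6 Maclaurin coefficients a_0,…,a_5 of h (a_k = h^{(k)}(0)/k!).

L = (-42 - 132·x - 204·x^2 - 96·x^3 - 60·x^4) + (-3 - 96·x - 384·x^2 - 540·x^3 - 354·x^4 - 180·x^5)·Dx + (3 + 21·x + 33·x^2 - 26·x^3 - 78·x^4 - 98·x^5 - 40·x^6)·Dx^2  (order 2).
h: a_k = 5, -28, 21, -220, 440, -2250, …
ICs: h(0) = 5, h′(0) = -28.

f: a_k = 4, 8, -8, 16, -40, 112, …
g: a_k = -3, -3, -6, -9, -15, -24, …
Weyl lclm of L_f,L_g ⇒ L₀ (ord ≤ 2).
Derive L from L₀ (diff closure).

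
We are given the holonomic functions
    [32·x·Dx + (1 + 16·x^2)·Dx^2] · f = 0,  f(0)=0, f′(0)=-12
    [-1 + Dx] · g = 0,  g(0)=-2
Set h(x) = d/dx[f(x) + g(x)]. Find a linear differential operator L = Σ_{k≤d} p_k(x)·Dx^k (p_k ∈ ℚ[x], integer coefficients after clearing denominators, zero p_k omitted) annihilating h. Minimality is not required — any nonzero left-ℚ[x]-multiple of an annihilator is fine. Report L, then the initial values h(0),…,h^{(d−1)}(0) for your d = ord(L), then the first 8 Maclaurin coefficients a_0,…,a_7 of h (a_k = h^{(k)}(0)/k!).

L = (32 - 32·x - 1536·x^2 - 512·x^3) + (-33 + 1504·x^2 - 256·x^4)·Dx + (1 + 32·x + 32·x^2 + 512·x^3 + 256·x^4)·Dx^2  (order 2).
h: a_k = -14, -2, 191, -1/3, -36865/12, -1/60, 17694719/360, -1/2520, …
ICs: h(0) = -14, h′(0) = -2.

f: a_k = 0, -12, 0, 64, 0, -3072/5, 0, 49152/7, …
g: a_k = -2, -2, -1, -1/3, -1/12, -1/60, -1/360, -1/2520, …
f+g: L₀ = lclm(L_f,L_g), ord ≤ 2+1.
h₀' ⇒ L via d/dx closure of L₀.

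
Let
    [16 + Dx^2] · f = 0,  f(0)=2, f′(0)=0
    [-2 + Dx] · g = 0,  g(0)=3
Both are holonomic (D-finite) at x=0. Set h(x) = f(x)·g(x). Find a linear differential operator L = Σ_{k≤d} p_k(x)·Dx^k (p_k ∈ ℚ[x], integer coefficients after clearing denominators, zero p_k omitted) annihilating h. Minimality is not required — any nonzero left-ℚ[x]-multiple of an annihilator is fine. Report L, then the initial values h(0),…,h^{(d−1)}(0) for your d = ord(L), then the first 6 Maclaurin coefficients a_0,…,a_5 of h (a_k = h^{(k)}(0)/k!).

f: a_k = 2, 0, -16, 0, 64/3, 0, …
g: a_k = 3, 6, 6, 4, 2, 4/5, …
L₀ := L_f ⊗_s L_g (sym. prod.), ord ≤ 2.
L = 20 - 4·Dx + Dx^2  (order 2).
h: a_k = 6, 12, -36, -88, -28, 328/5, …
ICs: h(0) = 6, h′(0) = 12.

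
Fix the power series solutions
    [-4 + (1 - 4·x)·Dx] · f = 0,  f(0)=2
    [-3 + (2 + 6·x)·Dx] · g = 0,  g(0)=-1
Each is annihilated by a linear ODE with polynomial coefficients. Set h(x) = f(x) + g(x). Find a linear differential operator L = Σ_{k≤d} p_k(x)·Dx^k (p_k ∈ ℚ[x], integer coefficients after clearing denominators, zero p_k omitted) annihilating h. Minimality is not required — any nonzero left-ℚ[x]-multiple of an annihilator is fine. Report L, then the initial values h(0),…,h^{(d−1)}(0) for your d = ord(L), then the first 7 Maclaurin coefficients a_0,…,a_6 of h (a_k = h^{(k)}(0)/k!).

L = (-228 - 432·x) + (137 + 696·x + 1296·x^2)·Dx + (-10 - 62·x + 192·x^2 + 864·x^3)·Dx^2  (order 2).
h: a_k = 1, 13/2, 265/8, 2021/16, 65941/128, 522587/256, 8403917/1024, …
ICs: h(0) = 1, h′(0) = 13/2.

f: a_k = 2, 8, 32, 128, 512, 2048, 8192, …
g: a_k = -1, -3/2, 9/8, -27/16, 405/128, -1701/256, 15309/1024, …
h₀=f+g: left-lcm gives L₀, ord ≤ 2.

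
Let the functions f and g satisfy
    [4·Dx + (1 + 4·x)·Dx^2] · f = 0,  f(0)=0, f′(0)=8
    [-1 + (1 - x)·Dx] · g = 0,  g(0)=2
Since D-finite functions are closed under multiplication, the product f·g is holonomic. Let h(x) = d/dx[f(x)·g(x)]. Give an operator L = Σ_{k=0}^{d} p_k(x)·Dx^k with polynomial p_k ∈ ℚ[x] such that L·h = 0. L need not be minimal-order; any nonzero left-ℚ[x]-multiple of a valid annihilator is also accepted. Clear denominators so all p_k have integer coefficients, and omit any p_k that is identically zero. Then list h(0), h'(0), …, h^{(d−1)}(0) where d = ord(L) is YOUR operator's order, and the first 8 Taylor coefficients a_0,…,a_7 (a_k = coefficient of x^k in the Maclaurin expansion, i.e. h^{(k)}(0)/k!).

f: a_k = 0, 8, -16, 128/3, -128, 2048/5, -4096/3, 32768/7, …
g: a_k = 2, 2, 2, 2, 2, 2, 2, 2, …
Sym-product of L_f,L_g gives L₀ (≤ ord 2).
Differentiate: ansatz ord ≤ ord L₀ ⇒ L.
L = 16 + (-5 + 20·x)·Dx + (-1 - 3·x + 4·x^2)·Dx^2  (order 2).
h: a_k = 16, -32, 208, -2240/3, 9488/3, -62944/5, 762736/15, -21423232/105, …
ICs: h(0) = 16, h′(0) = -32.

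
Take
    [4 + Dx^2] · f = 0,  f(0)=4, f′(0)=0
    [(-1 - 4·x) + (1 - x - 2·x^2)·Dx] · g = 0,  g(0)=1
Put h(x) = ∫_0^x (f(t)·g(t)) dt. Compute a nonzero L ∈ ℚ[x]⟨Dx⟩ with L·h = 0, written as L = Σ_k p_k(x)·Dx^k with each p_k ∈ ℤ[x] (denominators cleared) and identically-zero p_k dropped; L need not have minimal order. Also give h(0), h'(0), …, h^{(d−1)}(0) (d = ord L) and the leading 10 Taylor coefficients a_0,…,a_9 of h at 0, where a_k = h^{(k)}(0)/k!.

f: a_k = 4, 0, -8, 0, 8/3, 0, -16/45, 0, 8/315, 0, …
g: a_k = 1, 1, 3, 5, 11, 21, 43, 85, 171, 341, …
Sym-product of L_f,L_g gives L₀ (≤ ord 2).
Integrate: L := L₀·Dx.
L = (4·x + 8·x^2)·Dx + (2 + 8·x)·Dx^2 + (-1 + x + 2·x^2)·Dx^3  (order 3).
h: a_k = 0, 4, 2, 4/3, 3, 68/15, 70/9, 4124/315, 2081/90, 116012/2835, …
ICs: h(0) = 0, h′(0) = 4, h′′(0) = 4.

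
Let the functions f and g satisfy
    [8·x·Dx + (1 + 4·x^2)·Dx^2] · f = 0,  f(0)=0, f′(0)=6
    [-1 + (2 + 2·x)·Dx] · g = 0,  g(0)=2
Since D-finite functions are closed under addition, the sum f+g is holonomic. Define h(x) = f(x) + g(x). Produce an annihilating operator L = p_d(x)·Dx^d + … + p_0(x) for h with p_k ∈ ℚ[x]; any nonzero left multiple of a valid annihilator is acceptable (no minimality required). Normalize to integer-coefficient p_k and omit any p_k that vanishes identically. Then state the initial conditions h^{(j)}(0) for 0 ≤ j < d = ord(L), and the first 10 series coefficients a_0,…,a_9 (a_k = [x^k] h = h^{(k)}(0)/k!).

L = (-16 - 40·x + 192·x^2 + 96·x^3)·Dx + (-35 - 64·x + 328·x^2 + 768·x^3 + 336·x^4)·Dx^2 + (-2 + 30·x + 48·x^2 + 144·x^3 + 224·x^4 + 96·x^5)·Dx^3  (order 3).
h: a_k = 2, 7, -1/4, -63/8, -5/64, 12323/640, -21/512, -392985/7168, -429/16384, 16779361/98304, …
ICs: h(0) = 2, h′(0) = 7, h′′(0) = -1/2.

f: a_k = 0, 6, 0, -8, 0, 96/5, 0, -384/7, 0, 512/3, …
g: a_k = 2, 1, -1/4, 1/8, -5/64, 7/128, -21/512, 33/1024, -429/16384, 715/32768, …
f+g: L₀ = lclm(L_f,L_g), ord ≤ 2+1.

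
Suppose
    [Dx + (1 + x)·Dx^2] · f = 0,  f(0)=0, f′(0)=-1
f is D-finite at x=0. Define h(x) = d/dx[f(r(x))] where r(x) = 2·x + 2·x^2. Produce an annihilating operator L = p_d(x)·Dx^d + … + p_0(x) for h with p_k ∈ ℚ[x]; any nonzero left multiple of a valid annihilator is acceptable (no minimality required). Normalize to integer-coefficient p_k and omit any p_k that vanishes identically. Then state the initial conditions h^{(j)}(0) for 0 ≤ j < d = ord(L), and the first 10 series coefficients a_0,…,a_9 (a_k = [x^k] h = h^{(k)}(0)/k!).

f: a_k = 0, -1, 1/2, -1/3, 1/4, -1/5, 1/6, -1/7, 1/8, -1/9, …
L₀ from L_f via x↦r, Dx↦r'^{-1}Dx.
Differentiate: ansatz ord ≤ ord L₀ ⇒ L.
L = (4·x + 4·x^2) + (1 + 4·x + 6·x^2 + 4·x^3)·Dx  (order 1).
h: a_k = -2, 0, 4, -8, 8, 0, -16, 32, -32, 0, …
ICs: h(0) = -2.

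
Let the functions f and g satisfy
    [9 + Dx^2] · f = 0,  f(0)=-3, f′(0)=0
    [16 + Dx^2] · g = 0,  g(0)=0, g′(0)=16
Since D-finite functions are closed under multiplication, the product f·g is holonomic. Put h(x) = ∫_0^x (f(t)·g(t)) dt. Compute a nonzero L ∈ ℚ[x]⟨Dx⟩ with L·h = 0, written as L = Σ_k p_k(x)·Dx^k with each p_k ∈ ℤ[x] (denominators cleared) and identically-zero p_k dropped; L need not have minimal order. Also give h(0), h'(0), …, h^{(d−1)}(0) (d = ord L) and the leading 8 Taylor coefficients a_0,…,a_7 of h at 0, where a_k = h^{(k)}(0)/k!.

f: a_k = -3, 0, 27/2, 0, -81/8, 0, 243/80, 0, …
g: a_k = 0, 16, 0, -128/3, 0, 512/15, 0, -4096/315, …
Sym-product of L_f,L_g gives L₀ (≤ ord 4).
h=∫₀ˣh₀: take L = L₀·Dx.
L = 49·Dx + 50·Dx^3 + Dx^5  (order 5).
h: a_k = 0, 0, -24, 0, 86, 0, -2101/15, 0, …
ICs: h(0) = 0, h′(0) = 0, h′′(0) = -48, h′′′(0) = 0, h′′′′(0) = 2064.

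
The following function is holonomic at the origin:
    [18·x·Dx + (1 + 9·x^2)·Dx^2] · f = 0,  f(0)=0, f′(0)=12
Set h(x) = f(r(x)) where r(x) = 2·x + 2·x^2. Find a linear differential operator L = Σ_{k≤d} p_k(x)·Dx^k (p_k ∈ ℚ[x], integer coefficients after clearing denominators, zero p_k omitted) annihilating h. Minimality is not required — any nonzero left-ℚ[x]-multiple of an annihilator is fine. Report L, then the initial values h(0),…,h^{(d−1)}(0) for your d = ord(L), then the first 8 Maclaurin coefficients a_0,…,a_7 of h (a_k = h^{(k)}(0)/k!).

f: a_k = 0, 12, 0, -36, 0, 972/5, 0, -8748/7, …
L₀ from L_f via x↦r, Dx↦r'^{-1}Dx.
L = (-2 + 72·x + 288·x^2 + 432·x^3 + 216·x^4)·Dx + (1 + 2·x + 36·x^2 + 144·x^3 + 180·x^4 + 72·x^5)·Dx^2  (order 2).
h: a_k = 0, 24, 24, -288, -864, 26784/5, 30816, -684288/7, …
ICs: h(0) = 0, h′(0) = 24.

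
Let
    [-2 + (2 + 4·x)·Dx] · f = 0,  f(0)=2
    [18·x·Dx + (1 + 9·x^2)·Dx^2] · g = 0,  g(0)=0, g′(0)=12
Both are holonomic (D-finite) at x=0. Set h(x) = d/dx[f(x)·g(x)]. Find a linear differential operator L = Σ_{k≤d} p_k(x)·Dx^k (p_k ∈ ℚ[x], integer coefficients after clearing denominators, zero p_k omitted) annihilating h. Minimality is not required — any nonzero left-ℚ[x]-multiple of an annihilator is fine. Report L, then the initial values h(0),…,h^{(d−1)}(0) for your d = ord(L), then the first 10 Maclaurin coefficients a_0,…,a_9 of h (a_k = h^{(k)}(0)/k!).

L = (5 + 60·x - 84·x^2 - 324·x^3 - 81·x^4) + (8 + 58·x + 18·x^2 - 618·x^3 - 1134·x^4 - 324·x^5)·Dx + (1 - 2·x - 14·x^2 - 54·x^3 - 219·x^4 - 324·x^5 - 108·x^6)·Dx^2  (order 2).
h: a_k = 24, 48, -252, -240, 2049, 11214/5, -187623/10, -649188/35, 18664911/112, 9280347/56, …
ICs: h(0) = 24, h′(0) = 48.

f: a_k = 2, 2, -1, 1, -5/4, 7/4, -21/8, 33/8, -429/64, 715/64, …
g: a_k = 0, 12, 0, -36, 0, 972/5, 0, -8748/7, 0, 8748, …
L₀ := L_f ⊗_s L_g (sym. prod.), ord ≤ 2.
Derive L from L₀ (diff closure).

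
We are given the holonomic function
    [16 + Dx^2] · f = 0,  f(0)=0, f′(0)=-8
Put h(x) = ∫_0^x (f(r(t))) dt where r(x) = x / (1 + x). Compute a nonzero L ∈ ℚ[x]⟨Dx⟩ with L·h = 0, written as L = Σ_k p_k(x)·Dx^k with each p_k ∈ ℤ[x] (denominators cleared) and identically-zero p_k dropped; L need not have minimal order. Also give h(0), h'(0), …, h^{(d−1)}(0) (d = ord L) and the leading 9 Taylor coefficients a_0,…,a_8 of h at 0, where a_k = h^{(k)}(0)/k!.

f: a_k = 0, -8, 0, 64/3, 0, -256/15, 0, 2048/315, 0, …
h₀=f(r): pull back L_f along r ⇒ L₀.
Integrate: L := L₀·Dx.
L = 16·Dx + (2 + 6·x + 6·x^2 + 2·x^3)·Dx^2 + (1 + 4·x + 6·x^2 + 4·x^3 + x^4)·Dx^3  (order 3).
h: a_k = 0, 0, -4, 8/3, 10/3, -56/5, 772/45, -120/7, 2461/315, …
ICs: h(0) = 0, h′(0) = 0, h′′(0) = -8.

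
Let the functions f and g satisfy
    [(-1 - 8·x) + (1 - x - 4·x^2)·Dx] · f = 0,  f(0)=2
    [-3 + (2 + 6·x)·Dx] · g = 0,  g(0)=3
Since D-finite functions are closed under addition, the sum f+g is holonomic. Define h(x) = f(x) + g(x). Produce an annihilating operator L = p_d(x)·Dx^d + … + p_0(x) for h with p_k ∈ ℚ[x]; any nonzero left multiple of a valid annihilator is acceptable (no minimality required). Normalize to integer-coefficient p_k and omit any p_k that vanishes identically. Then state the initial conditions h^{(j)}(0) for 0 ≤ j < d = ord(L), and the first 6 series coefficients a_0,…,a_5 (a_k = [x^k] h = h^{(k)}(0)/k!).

f: a_k = 2, 2, 10, 18, 58, 130, …
g: a_k = 3, 9/2, -27/8, 81/16, -1215/128, 5103/256, …
h₀=f+g: left-lcm gives L₀, ord ≤ 2.
L = (-69 - 387·x - 900·x^2 - 1440·x^3) + (49 + 318·x + 1257·x^2 + 3240·x^3 + 3600·x^4)·Dx + (2 - 46·x - 234·x^2 + 86·x^3 + 1440·x^4 + 1440·x^5)·Dx^2  (order 2).
h: a_k = 5, 13/2, 53/8, 369/16, 6209/128, 38383/256, …
ICs: h(0) = 5, h′(0) = 13/2.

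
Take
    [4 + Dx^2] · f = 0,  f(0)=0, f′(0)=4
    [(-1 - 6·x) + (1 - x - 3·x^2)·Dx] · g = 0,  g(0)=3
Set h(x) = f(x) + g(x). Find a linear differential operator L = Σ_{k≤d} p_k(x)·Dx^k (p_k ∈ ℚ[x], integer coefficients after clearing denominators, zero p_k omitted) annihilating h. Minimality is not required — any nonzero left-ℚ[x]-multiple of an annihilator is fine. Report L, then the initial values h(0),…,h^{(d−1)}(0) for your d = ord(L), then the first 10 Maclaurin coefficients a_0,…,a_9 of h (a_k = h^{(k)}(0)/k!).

f: a_k = 0, 4, 0, -8/3, 0, 8/15, 0, -16/315, 0, 8/2835, …
g: a_k = 3, 3, 12, 21, 57, 120, 291, 651, 1524, 3477, …
Weyl lclm of L_f,L_g ⇒ L₀ (ord ≤ 3).
L = (-92 - 608·x - 512·x^2 - 1104·x^3 - 360·x^4 - 432·x^5) + (24 - 4·x - 24·x^2 - 80·x^3 - 180·x^4 - 216·x^5 - 216·x^6)·Dx + (-23 - 152·x - 128·x^2 - 276·x^3 - 90·x^4 - 108·x^5)·Dx^2 + (6 - x - 6·x^2 - 20·x^3 - 45·x^4 - 54·x^5 - 54·x^6)·Dx^3  (order 3).
h: a_k = 3, 7, 12, 55/3, 57, 1808/15, 291, 205049/315, 1524, 9857303/2835, …
ICs: h(0) = 3, h′(0) = 7, h′′(0) = 24.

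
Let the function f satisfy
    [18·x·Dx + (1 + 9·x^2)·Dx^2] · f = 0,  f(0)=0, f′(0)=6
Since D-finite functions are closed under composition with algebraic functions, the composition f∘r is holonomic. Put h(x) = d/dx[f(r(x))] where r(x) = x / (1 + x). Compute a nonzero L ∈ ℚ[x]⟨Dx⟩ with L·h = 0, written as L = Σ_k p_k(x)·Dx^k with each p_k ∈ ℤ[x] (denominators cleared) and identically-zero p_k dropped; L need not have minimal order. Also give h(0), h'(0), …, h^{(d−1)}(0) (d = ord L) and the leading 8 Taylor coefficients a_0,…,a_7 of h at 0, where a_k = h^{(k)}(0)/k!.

f: a_k = 0, 6, 0, -18, 0, 486/5, 0, -4374/7, …
L₀ from L_f via x↦r, Dx↦r'^{-1}Dx.
h=h₀': d/dx-closure on L₀ ⇒ L.
L = (2 + 20·x) + (1 + 2·x + 10·x^2)·Dx  (order 1).
h: a_k = 6, -12, -36, 192, -24, -1872, 3984, 10752, …
ICs: h(0) = 6.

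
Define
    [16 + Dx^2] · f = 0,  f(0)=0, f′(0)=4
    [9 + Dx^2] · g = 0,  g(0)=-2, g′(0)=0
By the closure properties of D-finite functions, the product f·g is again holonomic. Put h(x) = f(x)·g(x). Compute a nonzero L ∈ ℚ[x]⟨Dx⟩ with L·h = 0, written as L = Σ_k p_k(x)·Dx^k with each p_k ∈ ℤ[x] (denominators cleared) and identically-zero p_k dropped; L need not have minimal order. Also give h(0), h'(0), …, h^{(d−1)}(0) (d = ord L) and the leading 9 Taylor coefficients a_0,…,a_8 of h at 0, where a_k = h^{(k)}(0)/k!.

f: a_k = 0, 4, 0, -32/3, 0, 128/15, 0, -1024/315, 0, …
g: a_k = -2, 0, 9, 0, -27/4, 0, 81/40, 0, -729/2240, …
Sym-product of L_f,L_g gives L₀ (≤ ord 4).
L = 49 + 50·Dx^2 + Dx^4  (order 4).
h: a_k = 0, -8, 0, 172/3, 0, -2101/15, 0, 102943/630, 0, …
ICs: h(0) = 0, h′(0) = -8, h′′(0) = 0, h′′′(0) = 344.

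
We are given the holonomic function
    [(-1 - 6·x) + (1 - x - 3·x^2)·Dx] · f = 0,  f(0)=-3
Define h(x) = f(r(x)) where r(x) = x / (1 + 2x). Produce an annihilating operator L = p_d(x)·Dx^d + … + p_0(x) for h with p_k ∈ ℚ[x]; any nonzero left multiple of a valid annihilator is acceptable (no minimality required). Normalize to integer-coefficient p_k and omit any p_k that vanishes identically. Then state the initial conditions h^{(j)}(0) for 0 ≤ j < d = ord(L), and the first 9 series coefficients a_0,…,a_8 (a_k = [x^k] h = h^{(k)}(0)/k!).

f: a_k = -3, -3, -12, -21, -57, -120, -291, -651, -1524, …
Change of var in L_f (x↦r) gives L₀.
L = (1 + 8·x) + (-1 - 5·x - 5·x^2 + 2·x^3)·Dx  (order 1).
h: a_k = -3, -3, -6, 15, -51, 168, -555, 1833, -6054, …
ICs: h(0) = -3.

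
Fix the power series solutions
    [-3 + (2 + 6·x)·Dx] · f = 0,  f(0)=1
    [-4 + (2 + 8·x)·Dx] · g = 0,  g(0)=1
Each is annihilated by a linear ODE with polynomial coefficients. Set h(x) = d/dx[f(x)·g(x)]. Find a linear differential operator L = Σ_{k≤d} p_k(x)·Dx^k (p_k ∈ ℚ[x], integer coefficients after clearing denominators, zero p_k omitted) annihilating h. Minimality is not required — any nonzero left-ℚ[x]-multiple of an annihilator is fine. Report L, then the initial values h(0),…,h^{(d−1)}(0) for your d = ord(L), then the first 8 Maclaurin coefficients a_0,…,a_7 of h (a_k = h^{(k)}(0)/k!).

L = -1 + (-14 - 146·x - 504·x^2 - 576·x^3)·Dx  (order 1).
h: a_k = 7/2, -1/4, 21/16, -197/32, 6965/256, -59391/512, 989457/2048, -8111661/4096, …
ICs: h(0) = 7/2.

f: a_k = 1, 3/2, -9/8, 27/16, -405/128, 1701/256, -15309/1024, 72171/2048, …
g: a_k = 1, 2, -2, 4, -10, 28, -84, 264, …
f·g: L₀ = L_f ⊗_s L_g, ord ≤ 1·1.
Differentiate: ansatz ord ≤ ord L₀ ⇒ L.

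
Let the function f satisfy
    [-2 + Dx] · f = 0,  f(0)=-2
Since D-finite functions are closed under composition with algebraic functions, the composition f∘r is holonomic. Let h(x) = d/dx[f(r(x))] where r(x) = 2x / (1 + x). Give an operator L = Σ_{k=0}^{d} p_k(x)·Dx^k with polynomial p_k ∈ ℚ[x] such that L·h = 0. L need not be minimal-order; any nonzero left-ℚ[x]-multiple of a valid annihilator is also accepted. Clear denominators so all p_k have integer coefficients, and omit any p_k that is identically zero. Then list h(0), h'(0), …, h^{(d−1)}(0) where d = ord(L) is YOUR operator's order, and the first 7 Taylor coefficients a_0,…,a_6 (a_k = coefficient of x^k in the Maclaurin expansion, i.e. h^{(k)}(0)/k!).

f: a_k = -2, -4, -4, -8/3, -4/3, -8/15, -8/45, …
Substitute x→r, Dx→(1/r')Dx; clear ⇒ L₀.
Derive L from L₀ (diff closure).
L = (2 - 2·x) + (-1 - 2·x - x^2)·Dx  (order 1).
h: a_k = -8, -16, 8, 32/3, -56/3, 176/15, 136/45, …
ICs: h(0) = -8.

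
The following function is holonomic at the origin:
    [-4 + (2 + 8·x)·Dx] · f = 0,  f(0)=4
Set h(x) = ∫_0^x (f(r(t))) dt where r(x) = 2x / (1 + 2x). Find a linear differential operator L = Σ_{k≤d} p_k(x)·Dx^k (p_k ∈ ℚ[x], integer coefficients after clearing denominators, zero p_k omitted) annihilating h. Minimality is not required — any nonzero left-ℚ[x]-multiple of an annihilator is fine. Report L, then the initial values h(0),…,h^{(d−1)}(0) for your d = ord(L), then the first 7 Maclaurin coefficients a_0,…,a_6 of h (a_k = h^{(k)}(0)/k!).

L = -4·Dx + (1 + 12·x + 20·x^2)·Dx^2  (order 2).
h: a_k = 0, 4, 8, -64/3, 80, -384, 2176, …
ICs: h(0) = 0, h′(0) = 4.

f: a_k = 4, 8, -8, 16, -40, 112, -336, …
Change of var in L_f (x↦r) gives L₀.
∫: right-multiply L₀ by Dx.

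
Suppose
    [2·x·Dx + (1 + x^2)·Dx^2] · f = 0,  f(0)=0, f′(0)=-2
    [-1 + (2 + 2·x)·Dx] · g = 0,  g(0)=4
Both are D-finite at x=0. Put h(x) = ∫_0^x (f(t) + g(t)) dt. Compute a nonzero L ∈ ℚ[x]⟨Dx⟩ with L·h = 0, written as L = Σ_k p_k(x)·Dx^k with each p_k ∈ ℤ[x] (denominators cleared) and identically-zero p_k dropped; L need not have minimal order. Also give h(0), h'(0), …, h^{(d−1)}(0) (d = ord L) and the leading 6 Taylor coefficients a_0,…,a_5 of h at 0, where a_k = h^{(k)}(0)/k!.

f: a_k = 0, -2, 0, 2/3, 0, -2/5, …
g: a_k = 4, 2, -1/2, 1/4, -5/32, 7/64, …
h₀=f+g: left-lcm gives L₀, ord ≤ 3.
∫: right-multiply L₀ by Dx.
L = (-4 - 10·x + 12·x^2 + 6·x^3)·Dx^2 + (-11 - 16·x + 10·x^2 + 48·x^3 + 21·x^4)·Dx^3 + (-2 + 6·x + 12·x^2 + 12·x^3 + 14·x^4 + 6·x^5)·Dx^4  (order 4).
h: a_k = 0, 4, 0, -1/6, 11/48, -1/32, …
ICs: h(0) = 0, h′(0) = 4, h′′(0) = 0, h′′′(0) = -1.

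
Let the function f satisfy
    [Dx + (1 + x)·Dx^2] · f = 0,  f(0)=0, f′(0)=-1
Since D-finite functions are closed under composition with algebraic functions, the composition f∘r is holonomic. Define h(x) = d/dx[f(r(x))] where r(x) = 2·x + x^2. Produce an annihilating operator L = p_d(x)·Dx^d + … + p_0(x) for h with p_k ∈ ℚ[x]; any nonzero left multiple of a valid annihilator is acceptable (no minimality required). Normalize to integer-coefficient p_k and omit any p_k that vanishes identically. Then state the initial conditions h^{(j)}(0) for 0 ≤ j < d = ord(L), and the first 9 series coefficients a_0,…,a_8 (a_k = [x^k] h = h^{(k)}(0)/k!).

L = 1 + (1 + x)·Dx  (order 1).
h: a_k = -2, 2, -2, 2, -2, 2, -2, 2, -2, …
ICs: h(0) = -2.

f: a_k = 0, -1, 1/2, -1/3, 1/4, -1/5, 1/6, -1/7, 1/8, …
h₀=f(r): pull back L_f along r ⇒ L₀.
Differentiate: ansatz ord ≤ ord L₀ ⇒ L.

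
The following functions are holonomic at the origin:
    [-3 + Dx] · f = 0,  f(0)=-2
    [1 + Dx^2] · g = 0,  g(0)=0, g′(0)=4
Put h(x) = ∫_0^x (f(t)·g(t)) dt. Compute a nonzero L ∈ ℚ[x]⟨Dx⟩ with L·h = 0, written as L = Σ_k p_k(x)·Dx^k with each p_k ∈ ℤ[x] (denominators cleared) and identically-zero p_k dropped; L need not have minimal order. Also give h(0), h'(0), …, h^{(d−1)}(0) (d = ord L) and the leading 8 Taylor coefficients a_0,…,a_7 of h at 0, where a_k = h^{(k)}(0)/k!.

f: a_k = -2, -6, -9, -9, -27/4, -81/20, -81/40, -243/280, …
g: a_k = 0, 4, 0, -2/3, 0, 1/30, 0, -1/1260, …
Product ⇒ symmetric product L₀, ord ≤ 2.
h=∫₀ˣh₀: take L = L₀·Dx.
L = 10·Dx - 6·Dx^2 + Dx^3  (order 3).
h: a_k = 0, 0, -4, -8, -26/3, -32/5, -158/45, -52/35, …
ICs: h(0) = 0, h′(0) = 0, h′′(0) = -8.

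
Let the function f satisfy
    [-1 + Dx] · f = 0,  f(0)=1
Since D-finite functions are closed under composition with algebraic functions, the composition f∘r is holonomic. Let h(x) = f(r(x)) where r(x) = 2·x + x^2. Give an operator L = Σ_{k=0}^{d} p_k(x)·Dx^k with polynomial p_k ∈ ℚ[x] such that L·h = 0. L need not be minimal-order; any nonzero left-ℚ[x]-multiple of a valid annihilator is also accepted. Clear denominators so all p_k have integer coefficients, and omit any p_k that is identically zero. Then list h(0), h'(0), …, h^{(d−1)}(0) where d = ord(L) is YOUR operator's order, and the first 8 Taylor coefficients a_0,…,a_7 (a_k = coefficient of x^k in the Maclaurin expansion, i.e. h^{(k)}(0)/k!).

f: a_k = 1, 1, 1/2, 1/6, 1/24, 1/120, 1/720, 1/5040, …
f∘r: x↦r, Dx↦Dx/r' in L_f ⇒ L₀.
L = (-2 - 2·x) + Dx  (order 1).
h: a_k = 1, 2, 3, 10/3, 19/6, 13/5, 173/90, 407/315, …
ICs: h(0) = 1.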